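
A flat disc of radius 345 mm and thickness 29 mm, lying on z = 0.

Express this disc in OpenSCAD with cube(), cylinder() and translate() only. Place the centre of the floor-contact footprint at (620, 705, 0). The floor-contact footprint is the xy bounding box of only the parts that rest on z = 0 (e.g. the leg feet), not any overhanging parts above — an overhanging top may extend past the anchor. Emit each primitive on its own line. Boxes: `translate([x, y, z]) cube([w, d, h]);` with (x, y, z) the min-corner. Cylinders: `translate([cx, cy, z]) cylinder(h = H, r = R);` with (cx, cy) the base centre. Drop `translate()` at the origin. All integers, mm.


translate([620, 705, 0]) cylinder(h = 29, r = 345);


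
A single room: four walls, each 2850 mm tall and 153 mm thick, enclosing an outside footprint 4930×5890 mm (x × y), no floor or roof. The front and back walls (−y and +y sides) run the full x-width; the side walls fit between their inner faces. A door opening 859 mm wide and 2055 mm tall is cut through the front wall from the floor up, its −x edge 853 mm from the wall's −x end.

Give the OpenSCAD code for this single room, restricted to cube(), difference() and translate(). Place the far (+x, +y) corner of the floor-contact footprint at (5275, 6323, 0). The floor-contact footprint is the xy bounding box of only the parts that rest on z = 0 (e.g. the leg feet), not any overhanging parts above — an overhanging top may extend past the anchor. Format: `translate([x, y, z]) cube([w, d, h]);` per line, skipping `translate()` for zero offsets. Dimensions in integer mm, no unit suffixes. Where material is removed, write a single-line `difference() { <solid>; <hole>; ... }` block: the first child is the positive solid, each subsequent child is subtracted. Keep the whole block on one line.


difference() { translate([345, 433, 0]) cube([4930, 153, 2850]); translate([1198, 433, 0]) cube([859, 153, 2055]); }
translate([345, 6170, 0]) cube([4930, 153, 2850]);
translate([345, 586, 0]) cube([153, 5584, 2850]);
translate([5122, 586, 0]) cube([153, 5584, 2850]);


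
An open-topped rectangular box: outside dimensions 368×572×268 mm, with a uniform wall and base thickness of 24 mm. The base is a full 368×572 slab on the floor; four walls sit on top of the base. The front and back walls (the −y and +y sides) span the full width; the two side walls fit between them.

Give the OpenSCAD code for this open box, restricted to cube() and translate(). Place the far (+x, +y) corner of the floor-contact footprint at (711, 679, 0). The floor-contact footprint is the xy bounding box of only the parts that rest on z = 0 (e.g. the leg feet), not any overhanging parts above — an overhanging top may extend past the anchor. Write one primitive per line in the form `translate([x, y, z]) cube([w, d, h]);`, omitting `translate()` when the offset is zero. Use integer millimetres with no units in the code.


translate([343, 107, 0]) cube([368, 572, 24]);
translate([343, 107, 24]) cube([368, 24, 244]);
translate([343, 655, 24]) cube([368, 24, 244]);
translate([343, 131, 24]) cube([24, 524, 244]);
translate([687, 131, 24]) cube([24, 524, 244]);


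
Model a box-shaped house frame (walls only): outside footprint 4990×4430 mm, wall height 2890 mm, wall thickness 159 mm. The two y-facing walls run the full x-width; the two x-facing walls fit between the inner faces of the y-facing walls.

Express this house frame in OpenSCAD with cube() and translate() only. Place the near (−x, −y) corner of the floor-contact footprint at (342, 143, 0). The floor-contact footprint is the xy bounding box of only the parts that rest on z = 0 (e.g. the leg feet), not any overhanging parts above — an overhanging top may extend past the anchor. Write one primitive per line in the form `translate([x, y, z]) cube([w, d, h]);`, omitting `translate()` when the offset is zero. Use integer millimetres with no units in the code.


translate([342, 143, 0]) cube([4990, 159, 2890]);
translate([342, 4414, 0]) cube([4990, 159, 2890]);
translate([342, 302, 0]) cube([159, 4112, 2890]);
translate([5173, 302, 0]) cube([159, 4112, 2890]);


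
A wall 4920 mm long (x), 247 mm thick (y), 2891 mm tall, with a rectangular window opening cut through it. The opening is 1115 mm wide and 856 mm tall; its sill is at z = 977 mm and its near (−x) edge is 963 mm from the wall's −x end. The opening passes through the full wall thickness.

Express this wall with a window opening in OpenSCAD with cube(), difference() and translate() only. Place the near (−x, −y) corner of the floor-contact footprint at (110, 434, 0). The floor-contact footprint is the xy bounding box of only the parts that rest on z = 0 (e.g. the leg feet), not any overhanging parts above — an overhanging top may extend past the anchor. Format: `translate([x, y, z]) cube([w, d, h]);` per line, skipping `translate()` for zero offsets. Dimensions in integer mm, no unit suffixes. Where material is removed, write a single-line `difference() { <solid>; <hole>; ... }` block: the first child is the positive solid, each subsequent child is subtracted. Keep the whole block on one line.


difference() { translate([110, 434, 0]) cube([4920, 247, 2891]); translate([1073, 434, 977]) cube([1115, 247, 856]); }


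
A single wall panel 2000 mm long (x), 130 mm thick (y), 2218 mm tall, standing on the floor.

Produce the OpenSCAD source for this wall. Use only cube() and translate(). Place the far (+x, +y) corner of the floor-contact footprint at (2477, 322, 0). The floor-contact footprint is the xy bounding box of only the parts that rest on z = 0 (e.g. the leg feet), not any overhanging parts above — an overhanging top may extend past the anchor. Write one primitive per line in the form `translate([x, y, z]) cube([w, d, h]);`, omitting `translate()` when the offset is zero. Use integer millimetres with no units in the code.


translate([477, 192, 0]) cube([2000, 130, 2218]);


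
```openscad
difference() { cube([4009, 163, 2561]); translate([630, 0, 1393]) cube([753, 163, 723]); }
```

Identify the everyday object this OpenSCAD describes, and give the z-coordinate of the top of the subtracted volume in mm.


A wall with a window opening. The window head height is 2116 mm.

A wall with a rectangular opening subtracted — a window. Sill at z = 1393, opening 723 mm tall, so the head is at 1393 + 723 = 2116 mm.


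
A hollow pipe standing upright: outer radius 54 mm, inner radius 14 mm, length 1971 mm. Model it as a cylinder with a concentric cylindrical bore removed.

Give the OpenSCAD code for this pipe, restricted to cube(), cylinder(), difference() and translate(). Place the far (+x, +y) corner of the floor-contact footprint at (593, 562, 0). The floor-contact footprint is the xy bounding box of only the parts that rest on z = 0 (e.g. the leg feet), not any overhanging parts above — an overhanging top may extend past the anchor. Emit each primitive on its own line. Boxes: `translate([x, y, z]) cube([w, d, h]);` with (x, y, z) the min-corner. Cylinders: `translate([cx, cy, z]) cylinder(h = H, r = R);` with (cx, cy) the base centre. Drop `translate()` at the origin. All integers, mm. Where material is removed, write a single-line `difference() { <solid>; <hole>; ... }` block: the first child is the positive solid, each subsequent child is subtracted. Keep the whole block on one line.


difference() { translate([539, 508, 0]) cylinder(h = 1971, r = 54); translate([539, 508, 0]) cylinder(h = 1971, r = 14); }


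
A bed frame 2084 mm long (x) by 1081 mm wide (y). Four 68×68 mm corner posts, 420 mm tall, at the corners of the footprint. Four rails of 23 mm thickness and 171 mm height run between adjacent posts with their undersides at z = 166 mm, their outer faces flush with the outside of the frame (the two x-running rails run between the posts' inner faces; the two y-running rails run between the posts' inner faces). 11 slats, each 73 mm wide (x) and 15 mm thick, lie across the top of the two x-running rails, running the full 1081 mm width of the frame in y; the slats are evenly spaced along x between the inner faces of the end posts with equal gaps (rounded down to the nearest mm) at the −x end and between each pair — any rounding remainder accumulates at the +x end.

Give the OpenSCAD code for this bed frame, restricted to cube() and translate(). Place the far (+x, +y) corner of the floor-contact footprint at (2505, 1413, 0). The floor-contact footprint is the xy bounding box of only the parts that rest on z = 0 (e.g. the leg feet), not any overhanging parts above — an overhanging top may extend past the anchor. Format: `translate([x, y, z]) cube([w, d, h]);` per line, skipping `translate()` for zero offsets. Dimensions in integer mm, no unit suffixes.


translate([421, 332, 0]) cube([68, 68, 420]);
translate([421, 1345, 0]) cube([68, 68, 420]);
translate([2437, 332, 0]) cube([68, 68, 420]);
translate([2437, 1345, 0]) cube([68, 68, 420]);
translate([489, 332, 166]) cube([1948, 23, 171]);
translate([489, 1390, 166]) cube([1948, 23, 171]);
translate([421, 400, 166]) cube([23, 945, 171]);
translate([2482, 400, 166]) cube([23, 945, 171]);
translate([584, 332, 337]) cube([73, 1081, 15]);
translate([752, 332, 337]) cube([73, 1081, 15]);
translate([920, 332, 337]) cube([73, 1081, 15]);
translate([1088, 332, 337]) cube([73, 1081, 15]);
translate([1256, 332, 337]) cube([73, 1081, 15]);
translate([1424, 332, 337]) cube([73, 1081, 15]);
translate([1592, 332, 337]) cube([73, 1081, 15]);
translate([1760, 332, 337]) cube([73, 1081, 15]);
translate([1928, 332, 337]) cube([73, 1081, 15]);
translate([2096, 332, 337]) cube([73, 1081, 15]);
translate([2264, 332, 337]) cube([73, 1081, 15]);


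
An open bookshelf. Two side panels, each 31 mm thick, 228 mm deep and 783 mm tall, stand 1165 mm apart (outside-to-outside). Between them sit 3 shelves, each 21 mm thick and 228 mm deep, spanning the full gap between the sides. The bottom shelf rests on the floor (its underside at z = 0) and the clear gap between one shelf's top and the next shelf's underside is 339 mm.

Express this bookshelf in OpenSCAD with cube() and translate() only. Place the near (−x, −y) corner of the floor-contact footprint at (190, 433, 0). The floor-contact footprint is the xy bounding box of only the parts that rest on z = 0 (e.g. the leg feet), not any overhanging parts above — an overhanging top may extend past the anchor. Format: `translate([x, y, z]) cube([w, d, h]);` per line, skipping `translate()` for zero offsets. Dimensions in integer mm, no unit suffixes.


translate([190, 433, 0]) cube([31, 228, 783]);
translate([1324, 433, 0]) cube([31, 228, 783]);
translate([221, 433, 0]) cube([1103, 228, 21]);
translate([221, 433, 360]) cube([1103, 228, 21]);
translate([221, 433, 720]) cube([1103, 228, 21]);


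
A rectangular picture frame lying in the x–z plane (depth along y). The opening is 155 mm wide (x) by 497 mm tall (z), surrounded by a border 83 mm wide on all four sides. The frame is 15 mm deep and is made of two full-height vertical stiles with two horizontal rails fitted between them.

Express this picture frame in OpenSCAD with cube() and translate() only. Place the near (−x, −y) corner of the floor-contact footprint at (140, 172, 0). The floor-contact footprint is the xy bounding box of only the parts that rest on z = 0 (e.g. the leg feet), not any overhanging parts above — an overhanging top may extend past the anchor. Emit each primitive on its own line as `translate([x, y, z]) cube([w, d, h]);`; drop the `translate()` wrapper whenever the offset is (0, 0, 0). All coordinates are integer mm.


translate([140, 172, 0]) cube([83, 15, 663]);
translate([378, 172, 0]) cube([83, 15, 663]);
translate([223, 172, 0]) cube([155, 15, 83]);
translate([223, 172, 580]) cube([155, 15, 83]);


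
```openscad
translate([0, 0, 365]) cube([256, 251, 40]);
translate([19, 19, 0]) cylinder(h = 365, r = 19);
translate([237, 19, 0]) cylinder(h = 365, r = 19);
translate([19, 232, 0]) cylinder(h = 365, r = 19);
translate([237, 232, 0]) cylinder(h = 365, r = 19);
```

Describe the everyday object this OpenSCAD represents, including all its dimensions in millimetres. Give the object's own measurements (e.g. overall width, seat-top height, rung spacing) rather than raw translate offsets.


A simple wooden stool: a rectangular seat 256 mm (x) by 251 mm (y), 40 mm thick, top face at z = 405 mm, on four round legs, each 38 mm in diameter. The legs rest on z = 0, each leg's axis is inset half a diameter from the nearest pair of seat edges (so the leg's bounding box is flush with the corner).


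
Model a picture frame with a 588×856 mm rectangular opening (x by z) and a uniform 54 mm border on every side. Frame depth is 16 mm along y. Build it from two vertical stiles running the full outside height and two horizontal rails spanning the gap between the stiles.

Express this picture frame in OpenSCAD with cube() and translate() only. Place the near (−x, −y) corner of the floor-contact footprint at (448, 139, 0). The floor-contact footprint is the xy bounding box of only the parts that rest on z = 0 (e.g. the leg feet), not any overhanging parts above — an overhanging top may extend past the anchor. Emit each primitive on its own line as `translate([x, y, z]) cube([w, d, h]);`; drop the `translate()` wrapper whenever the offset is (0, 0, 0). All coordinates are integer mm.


translate([448, 139, 0]) cube([54, 16, 964]);
translate([1090, 139, 0]) cube([54, 16, 964]);
translate([502, 139, 0]) cube([588, 16, 54]);
translate([502, 139, 910]) cube([588, 16, 54]);


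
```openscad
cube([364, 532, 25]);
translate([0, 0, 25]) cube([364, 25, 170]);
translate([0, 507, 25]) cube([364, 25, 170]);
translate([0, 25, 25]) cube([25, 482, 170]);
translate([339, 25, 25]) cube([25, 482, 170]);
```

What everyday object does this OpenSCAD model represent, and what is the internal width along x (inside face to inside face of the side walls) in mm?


An open box. The internal width is 314 mm.

A 364×532 base slab with four walls standing on it — an open box. The base is 364 mm wide and the walls are 25 mm thick, so the internal width is 364 − 2 × 25 = 314 mm.


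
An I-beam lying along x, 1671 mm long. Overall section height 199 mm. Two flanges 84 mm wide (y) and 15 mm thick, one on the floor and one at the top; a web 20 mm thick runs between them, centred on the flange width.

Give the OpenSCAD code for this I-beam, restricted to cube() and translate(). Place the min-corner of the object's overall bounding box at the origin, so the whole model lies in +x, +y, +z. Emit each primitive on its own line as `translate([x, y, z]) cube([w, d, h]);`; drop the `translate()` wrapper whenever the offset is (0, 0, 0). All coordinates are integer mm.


cube([1671, 84, 15]);
translate([0, 32, 15]) cube([1671, 20, 169]);
translate([0, 0, 184]) cube([1671, 84, 15]);


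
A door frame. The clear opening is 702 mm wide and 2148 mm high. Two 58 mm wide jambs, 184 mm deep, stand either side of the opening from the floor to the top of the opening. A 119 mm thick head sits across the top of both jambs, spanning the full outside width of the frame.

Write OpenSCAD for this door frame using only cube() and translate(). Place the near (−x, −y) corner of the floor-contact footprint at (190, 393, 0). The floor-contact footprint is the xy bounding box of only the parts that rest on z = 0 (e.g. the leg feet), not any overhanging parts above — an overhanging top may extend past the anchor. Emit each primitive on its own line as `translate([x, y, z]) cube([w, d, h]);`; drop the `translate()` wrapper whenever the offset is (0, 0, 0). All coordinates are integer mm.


translate([190, 393, 0]) cube([58, 184, 2148]);
translate([950, 393, 0]) cube([58, 184, 2148]);
translate([190, 393, 2148]) cube([818, 184, 119]);


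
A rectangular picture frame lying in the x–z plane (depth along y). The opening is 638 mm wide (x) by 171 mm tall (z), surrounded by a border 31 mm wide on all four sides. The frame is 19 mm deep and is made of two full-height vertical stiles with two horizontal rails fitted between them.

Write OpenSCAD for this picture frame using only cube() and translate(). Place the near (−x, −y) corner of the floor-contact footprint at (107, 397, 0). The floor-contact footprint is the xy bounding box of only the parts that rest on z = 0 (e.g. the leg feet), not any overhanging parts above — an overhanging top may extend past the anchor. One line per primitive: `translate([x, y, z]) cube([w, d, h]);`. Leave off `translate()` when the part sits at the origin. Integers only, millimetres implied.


translate([107, 397, 0]) cube([31, 19, 233]);
translate([776, 397, 0]) cube([31, 19, 233]);
translate([138, 397, 0]) cube([638, 19, 31]);
translate([138, 397, 202]) cube([638, 19, 31]);


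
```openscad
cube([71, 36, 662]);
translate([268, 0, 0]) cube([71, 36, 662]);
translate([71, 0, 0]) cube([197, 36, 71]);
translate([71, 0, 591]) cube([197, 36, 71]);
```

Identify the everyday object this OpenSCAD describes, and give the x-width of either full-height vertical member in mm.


A picture frame. The border width is 71 mm.

Four thin pieces enclosing a rectangular opening — a picture frame. The two full-height stiles are 662 mm tall; the top rail sits at z = 591 and is 71 mm tall, so the border above the opening is 662 − 591 = 71 mm, matching the stile x-width.


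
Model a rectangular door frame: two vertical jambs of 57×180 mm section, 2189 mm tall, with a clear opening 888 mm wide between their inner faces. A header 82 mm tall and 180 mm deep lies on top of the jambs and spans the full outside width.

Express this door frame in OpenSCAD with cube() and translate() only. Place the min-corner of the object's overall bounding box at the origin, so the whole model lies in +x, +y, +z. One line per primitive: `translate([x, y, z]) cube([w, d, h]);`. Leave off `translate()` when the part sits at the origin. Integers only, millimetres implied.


cube([57, 180, 2189]);
translate([945, 0, 0]) cube([57, 180, 2189]);
translate([0, 0, 2189]) cube([1002, 180, 82]);


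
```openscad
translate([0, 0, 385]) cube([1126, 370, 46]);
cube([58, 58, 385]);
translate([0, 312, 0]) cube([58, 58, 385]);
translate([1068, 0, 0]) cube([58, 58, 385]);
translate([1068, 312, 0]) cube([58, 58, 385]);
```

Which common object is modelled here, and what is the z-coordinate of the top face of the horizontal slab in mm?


A bench. The seat-top height is 431 mm.

A long slab on four corner posts — a bench. The slab sits at z = 385 with thickness 46, so the top is 385 + 46 = 431 mm.


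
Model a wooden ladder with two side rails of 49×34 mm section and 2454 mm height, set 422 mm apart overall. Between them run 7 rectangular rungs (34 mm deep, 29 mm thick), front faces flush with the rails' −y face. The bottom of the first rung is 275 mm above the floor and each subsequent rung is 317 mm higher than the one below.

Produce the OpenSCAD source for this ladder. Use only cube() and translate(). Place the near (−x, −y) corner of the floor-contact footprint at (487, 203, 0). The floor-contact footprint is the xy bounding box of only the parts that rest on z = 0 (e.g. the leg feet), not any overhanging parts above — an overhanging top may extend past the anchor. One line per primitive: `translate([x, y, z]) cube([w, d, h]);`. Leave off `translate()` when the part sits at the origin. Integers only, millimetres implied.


// rung span = 422 - 2*49 = 324
// rung[k] z = 275 + k*317
translate([487, 203, 0]) cube([49, 34, 2454]);
translate([860, 203, 0]) cube([49, 34, 2454]);
translate([536, 203, 275]) cube([324, 34, 29]);
translate([536, 203, 592]) cube([324, 34, 29]);
translate([536, 203, 909]) cube([324, 34, 29]);
translate([536, 203, 1226]) cube([324, 34, 29]);
translate([536, 203, 1543]) cube([324, 34, 29]);
translate([536, 203, 1860]) cube([324, 34, 29]);
translate([536, 203, 2177]) cube([324, 34, 29]);


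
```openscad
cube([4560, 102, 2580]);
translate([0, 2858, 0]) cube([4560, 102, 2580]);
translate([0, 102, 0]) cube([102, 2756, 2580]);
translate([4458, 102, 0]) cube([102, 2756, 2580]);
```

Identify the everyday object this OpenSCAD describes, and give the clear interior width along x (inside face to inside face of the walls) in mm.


A house (or room) frame. The interior width is 4356 mm.

Four 2580 mm walls enclosing a rectangle with no floor or roof — a room or house frame. Outside width is 4560 mm and wall thickness is 102 mm, so the interior width is 4560 − 2 × 102 = 4356 mm.


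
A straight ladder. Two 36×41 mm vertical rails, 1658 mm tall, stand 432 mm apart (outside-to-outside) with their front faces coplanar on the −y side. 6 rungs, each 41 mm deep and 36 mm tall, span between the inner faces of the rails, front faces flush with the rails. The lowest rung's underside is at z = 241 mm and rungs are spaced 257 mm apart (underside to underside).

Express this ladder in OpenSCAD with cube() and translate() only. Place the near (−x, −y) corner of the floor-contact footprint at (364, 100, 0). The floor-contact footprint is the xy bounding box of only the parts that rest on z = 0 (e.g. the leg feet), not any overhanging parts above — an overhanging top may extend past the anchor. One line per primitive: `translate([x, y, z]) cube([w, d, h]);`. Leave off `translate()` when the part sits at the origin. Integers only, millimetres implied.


translate([364, 100, 0]) cube([36, 41, 1658]);
translate([760, 100, 0]) cube([36, 41, 1658]);
translate([400, 100, 241]) cube([360, 41, 36]);
translate([400, 100, 498]) cube([360, 41, 36]);
translate([400, 100, 755]) cube([360, 41, 36]);
translate([400, 100, 1012]) cube([360, 41, 36]);
translate([400, 100, 1269]) cube([360, 41, 36]);
translate([400, 100, 1526]) cube([360, 41, 36]);


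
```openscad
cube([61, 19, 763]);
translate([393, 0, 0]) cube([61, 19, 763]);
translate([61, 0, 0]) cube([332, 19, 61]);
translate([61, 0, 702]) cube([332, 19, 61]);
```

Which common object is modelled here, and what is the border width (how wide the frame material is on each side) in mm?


A picture frame. The border width is 61 mm.

Four thin pieces enclosing a rectangular opening — a picture frame. The two full-height stiles are 763 mm tall; the top rail sits at z = 702 and is 61 mm tall, so the border above the opening is 763 − 702 = 61 mm, matching the stile x-width.


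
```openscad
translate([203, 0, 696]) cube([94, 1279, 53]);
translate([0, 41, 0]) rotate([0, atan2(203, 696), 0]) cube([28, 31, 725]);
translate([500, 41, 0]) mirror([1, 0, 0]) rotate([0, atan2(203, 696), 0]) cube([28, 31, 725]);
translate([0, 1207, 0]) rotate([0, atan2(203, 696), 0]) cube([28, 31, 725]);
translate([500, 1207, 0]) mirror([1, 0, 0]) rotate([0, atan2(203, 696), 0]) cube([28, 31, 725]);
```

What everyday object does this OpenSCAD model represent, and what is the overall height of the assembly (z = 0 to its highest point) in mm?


A sawhorse. The overall height is 749 mm.

A beam across two mirrored pairs of raked legs — a sawhorse. The beam's underside is at z = 696 (matching the legs' vertical rise in atan2(203, 696)) and the beam is 53 mm tall, so its top is at 696 + 53 = 749 mm. The raked legs top out at the beam's underside, so that is the highest point.


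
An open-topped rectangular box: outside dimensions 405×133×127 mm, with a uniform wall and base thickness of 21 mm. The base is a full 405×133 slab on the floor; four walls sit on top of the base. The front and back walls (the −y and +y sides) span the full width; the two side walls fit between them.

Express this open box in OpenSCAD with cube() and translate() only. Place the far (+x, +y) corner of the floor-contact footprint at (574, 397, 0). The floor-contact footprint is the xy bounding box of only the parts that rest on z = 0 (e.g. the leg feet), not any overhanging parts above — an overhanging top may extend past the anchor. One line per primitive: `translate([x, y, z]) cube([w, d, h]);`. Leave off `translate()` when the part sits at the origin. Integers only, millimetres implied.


translate([169, 264, 0]) cube([405, 133, 21]);
translate([169, 264, 21]) cube([405, 21, 106]);
translate([169, 376, 21]) cube([405, 21, 106]);
translate([169, 285, 21]) cube([21, 91, 106]);
translate([553, 285, 21]) cube([21, 91, 106]);


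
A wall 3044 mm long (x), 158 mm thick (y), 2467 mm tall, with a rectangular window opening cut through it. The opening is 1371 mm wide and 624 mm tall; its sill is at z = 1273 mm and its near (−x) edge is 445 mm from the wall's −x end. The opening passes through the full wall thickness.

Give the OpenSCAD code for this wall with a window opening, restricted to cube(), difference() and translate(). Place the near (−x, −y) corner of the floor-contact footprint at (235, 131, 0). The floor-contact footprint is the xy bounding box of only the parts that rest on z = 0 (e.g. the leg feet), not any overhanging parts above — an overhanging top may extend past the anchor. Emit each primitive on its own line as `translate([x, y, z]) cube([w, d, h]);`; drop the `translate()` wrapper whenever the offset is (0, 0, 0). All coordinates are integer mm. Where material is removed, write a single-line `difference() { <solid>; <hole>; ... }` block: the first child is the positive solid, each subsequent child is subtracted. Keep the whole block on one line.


difference() { translate([235, 131, 0]) cube([3044, 158, 2467]); translate([680, 131, 1273]) cube([1371, 158, 624]); }


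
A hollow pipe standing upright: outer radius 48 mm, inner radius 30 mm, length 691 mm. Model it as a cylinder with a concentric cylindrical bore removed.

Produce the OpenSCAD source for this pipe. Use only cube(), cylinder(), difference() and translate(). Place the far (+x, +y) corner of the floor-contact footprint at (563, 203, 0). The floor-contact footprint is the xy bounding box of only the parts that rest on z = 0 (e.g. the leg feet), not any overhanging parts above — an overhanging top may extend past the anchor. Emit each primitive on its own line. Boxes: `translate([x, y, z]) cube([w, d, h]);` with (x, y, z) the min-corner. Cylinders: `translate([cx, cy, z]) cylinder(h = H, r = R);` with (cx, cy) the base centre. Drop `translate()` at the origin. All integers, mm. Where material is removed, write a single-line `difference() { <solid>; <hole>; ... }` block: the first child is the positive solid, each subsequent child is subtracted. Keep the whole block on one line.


difference() { translate([515, 155, 0]) cylinder(h = 691, r = 48); translate([515, 155, 0]) cylinder(h = 691, r = 30); }


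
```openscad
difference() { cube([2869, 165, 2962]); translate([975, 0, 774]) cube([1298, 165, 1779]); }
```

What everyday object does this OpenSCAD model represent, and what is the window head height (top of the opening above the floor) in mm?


A wall with a window opening. The window head height is 2553 mm.

A wall with a rectangular opening subtracted — a window. Sill at z = 774, opening 1779 mm tall, so the head is at 774 + 1779 = 2553 mm.


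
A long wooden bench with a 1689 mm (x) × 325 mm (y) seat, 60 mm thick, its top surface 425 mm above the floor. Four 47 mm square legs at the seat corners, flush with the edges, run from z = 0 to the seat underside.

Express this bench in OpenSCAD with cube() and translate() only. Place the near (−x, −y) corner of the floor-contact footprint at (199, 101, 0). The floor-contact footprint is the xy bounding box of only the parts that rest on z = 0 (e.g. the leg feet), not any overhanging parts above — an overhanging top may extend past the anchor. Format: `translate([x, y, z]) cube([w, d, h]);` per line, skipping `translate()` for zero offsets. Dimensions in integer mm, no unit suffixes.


translate([199, 101, 365]) cube([1689, 325, 60]);
translate([199, 101, 0]) cube([47, 47, 365]);
translate([199, 379, 0]) cube([47, 47, 365]);
translate([1841, 101, 0]) cube([47, 47, 365]);
translate([1841, 379, 0]) cube([47, 47, 365]);


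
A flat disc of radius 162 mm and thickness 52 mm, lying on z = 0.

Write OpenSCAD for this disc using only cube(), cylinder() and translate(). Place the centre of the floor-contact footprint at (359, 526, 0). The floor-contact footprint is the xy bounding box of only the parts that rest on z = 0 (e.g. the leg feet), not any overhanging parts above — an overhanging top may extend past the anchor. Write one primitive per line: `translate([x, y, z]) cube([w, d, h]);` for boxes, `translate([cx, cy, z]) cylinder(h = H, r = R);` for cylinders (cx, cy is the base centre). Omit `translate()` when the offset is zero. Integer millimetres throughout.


translate([359, 526, 0]) cylinder(h = 52, r = 162);


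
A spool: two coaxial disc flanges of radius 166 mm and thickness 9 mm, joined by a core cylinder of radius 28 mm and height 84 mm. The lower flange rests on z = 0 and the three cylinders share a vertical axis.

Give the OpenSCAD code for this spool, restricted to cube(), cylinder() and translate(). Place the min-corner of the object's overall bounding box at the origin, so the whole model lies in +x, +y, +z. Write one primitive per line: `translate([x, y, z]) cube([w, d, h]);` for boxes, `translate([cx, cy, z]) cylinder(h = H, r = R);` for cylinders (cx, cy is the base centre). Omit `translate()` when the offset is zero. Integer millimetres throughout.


translate([166, 166, 0]) cylinder(h = 9, r = 166);
translate([166, 166, 9]) cylinder(h = 84, r = 28);
translate([166, 166, 93]) cylinder(h = 9, r = 166);


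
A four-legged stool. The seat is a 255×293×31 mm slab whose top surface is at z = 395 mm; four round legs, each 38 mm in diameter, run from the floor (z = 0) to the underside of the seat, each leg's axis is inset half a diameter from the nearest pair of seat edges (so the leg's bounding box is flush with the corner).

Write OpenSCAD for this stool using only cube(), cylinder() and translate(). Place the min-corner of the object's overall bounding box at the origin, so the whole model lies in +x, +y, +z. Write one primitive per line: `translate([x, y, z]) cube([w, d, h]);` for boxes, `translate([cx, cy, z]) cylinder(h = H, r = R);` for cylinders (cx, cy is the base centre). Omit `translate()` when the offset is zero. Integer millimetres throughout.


// leg_h = 395 - 31 = 364
translate([0, 0, 364]) cube([255, 293, 31]);
translate([19, 19, 0]) cylinder(h = 364, r = 19);
translate([236, 19, 0]) cylinder(h = 364, r = 19);
translate([19, 274, 0]) cylinder(h = 364, r = 19);
translate([236, 274, 0]) cylinder(h = 364, r = 19);


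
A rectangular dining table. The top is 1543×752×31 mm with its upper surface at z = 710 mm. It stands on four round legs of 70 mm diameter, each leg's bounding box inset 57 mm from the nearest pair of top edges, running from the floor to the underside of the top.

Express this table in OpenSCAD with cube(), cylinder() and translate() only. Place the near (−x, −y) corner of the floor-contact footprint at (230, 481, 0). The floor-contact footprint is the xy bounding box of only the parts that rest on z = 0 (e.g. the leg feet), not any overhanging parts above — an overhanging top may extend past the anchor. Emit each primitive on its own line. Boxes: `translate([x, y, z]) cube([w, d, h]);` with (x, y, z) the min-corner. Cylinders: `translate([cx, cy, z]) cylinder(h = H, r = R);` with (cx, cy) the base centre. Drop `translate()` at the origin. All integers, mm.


translate([173, 424, 679]) cube([1543, 752, 31]);
translate([265, 516, 0]) cylinder(h = 679, r = 35);
translate([1624, 516, 0]) cylinder(h = 679, r = 35);
translate([265, 1084, 0]) cylinder(h = 679, r = 35);
translate([1624, 1084, 0]) cylinder(h = 679, r = 35);


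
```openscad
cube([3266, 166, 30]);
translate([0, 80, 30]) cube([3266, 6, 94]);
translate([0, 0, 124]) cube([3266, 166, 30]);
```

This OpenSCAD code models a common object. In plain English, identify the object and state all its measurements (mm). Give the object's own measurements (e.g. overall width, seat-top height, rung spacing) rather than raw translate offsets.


An I-beam lying along x, 3266 mm long. Overall section height 154 mm. Two flanges 166 mm wide (y) and 30 mm thick, one on the floor and one at the top; a web 6 mm thick runs between them, centred on the flange width.


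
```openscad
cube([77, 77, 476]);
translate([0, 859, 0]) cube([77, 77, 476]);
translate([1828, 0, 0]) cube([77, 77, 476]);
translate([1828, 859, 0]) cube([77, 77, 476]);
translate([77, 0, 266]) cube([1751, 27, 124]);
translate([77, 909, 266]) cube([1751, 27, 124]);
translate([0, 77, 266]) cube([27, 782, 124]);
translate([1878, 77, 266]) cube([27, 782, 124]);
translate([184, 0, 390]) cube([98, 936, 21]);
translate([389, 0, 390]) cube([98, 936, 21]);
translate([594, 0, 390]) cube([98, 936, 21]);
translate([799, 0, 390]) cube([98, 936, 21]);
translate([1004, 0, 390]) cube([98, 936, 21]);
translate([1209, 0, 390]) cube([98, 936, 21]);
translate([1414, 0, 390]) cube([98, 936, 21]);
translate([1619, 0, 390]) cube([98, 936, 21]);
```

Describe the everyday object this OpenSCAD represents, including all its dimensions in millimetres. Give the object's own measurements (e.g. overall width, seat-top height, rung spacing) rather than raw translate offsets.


A bed frame 1905 mm long (x) by 936 mm wide (y). Four 77×77 mm corner posts, 476 mm tall, at the corners of the footprint. Four rails of 27 mm thickness and 124 mm height run between adjacent posts with their undersides at z = 266 mm, their outer faces flush with the outside of the frame (the two x-running rails run between the posts' inner faces; the two y-running rails run between the posts' inner faces). 8 slats, each 98 mm wide (x) and 21 mm thick, lie across the top of the two x-running rails, running the full 936 mm width of the frame in y; along x they sit between the end posts with a 107 mm gap after the −x posts and between neighbouring slats, leaving 111 mm before the +x posts.


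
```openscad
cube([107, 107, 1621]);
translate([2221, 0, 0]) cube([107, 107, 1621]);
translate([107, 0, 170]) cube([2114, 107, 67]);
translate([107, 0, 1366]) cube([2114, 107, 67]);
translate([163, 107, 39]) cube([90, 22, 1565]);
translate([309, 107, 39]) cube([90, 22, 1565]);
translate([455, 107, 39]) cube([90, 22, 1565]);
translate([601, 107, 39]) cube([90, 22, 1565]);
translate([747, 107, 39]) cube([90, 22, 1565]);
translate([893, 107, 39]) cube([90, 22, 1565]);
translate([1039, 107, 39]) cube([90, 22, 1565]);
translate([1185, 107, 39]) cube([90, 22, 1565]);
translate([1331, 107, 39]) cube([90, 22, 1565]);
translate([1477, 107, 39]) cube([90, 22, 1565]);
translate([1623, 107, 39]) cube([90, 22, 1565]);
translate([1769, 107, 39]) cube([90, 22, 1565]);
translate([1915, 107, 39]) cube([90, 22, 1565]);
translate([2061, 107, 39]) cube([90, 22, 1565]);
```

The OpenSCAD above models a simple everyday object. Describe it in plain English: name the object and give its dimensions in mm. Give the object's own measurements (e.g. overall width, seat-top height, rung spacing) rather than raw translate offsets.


A fence section. Two 107×107 mm posts, 1621 mm tall, stand on the floor with a clear span of 2114 mm between their inner faces. Two horizontal rails of 107×67 mm section span the gap between the posts with their undersides at z = 170 mm and z = 1366 mm, flush with the posts' −y face. 14 pickets, each 90 mm wide, 22 mm thick and 1565 mm tall, are fixed to the +y face of the rails with their bottoms at z = 39 mm, spaced across the span with a 56 mm gap after the −x post and between neighbouring pickets, with 70 mm left before the +x post.


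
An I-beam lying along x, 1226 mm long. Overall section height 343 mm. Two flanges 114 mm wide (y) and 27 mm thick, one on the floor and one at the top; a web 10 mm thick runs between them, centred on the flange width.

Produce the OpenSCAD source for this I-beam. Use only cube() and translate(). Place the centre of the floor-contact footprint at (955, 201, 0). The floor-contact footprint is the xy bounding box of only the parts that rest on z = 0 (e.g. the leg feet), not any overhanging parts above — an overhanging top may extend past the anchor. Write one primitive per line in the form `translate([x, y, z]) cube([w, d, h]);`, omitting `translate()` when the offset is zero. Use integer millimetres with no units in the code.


translate([342, 144, 0]) cube([1226, 114, 27]);
translate([342, 196, 27]) cube([1226, 10, 289]);
translate([342, 144, 316]) cube([1226, 114, 27]);


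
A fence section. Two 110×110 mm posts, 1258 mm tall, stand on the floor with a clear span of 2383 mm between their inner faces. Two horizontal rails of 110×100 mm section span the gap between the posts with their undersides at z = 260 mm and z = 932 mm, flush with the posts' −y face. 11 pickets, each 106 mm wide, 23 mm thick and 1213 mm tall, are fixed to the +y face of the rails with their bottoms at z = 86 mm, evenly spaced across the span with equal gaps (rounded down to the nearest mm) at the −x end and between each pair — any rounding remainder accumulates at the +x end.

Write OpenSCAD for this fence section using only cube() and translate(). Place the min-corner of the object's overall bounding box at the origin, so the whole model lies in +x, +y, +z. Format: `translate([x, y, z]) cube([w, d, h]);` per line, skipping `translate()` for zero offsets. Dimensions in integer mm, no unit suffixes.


cube([110, 110, 1258]);
translate([2493, 0, 0]) cube([110, 110, 1258]);
translate([110, 0, 260]) cube([2383, 110, 100]);
translate([110, 0, 932]) cube([2383, 110, 100]);
translate([211, 110, 86]) cube([106, 23, 1213]);
translate([418, 110, 86]) cube([106, 23, 1213]);
translate([625, 110, 86]) cube([106, 23, 1213]);
translate([832, 110, 86]) cube([106, 23, 1213]);
translate([1039, 110, 86]) cube([106, 23, 1213]);
translate([1246, 110, 86]) cube([106, 23, 1213]);
translate([1453, 110, 86]) cube([106, 23, 1213]);
translate([1660, 110, 86]) cube([106, 23, 1213]);
translate([1867, 110, 86]) cube([106, 23, 1213]);
translate([2074, 110, 86]) cube([106, 23, 1213]);
translate([2281, 110, 86]) cube([106, 23, 1213]);


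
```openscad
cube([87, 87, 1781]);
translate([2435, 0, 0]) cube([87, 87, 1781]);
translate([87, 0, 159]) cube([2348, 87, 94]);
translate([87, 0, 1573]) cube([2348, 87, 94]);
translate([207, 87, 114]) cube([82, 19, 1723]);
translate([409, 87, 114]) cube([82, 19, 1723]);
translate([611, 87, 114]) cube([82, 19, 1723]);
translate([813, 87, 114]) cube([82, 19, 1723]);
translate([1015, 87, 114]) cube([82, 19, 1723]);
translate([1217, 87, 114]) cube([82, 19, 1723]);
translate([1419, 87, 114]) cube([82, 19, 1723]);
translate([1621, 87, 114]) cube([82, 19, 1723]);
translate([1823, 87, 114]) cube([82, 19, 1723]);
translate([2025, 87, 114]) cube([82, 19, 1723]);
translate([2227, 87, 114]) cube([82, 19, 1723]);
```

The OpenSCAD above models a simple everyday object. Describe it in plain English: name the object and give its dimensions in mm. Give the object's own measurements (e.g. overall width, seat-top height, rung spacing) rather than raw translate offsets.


A fence section. Two 87×87 mm posts, 1781 mm tall, stand on the floor with a clear span of 2348 mm between their inner faces. Two horizontal rails of 87×94 mm section span the gap between the posts with their undersides at z = 159 mm and z = 1573 mm, flush with the posts' −y face. 11 pickets, each 82 mm wide, 19 mm thick and 1723 mm tall, are fixed to the +y face of the rails with their bottoms at z = 114 mm, spaced across the span with a 120 mm gap after the −x post and between neighbouring pickets, with 126 mm left before the +x post.


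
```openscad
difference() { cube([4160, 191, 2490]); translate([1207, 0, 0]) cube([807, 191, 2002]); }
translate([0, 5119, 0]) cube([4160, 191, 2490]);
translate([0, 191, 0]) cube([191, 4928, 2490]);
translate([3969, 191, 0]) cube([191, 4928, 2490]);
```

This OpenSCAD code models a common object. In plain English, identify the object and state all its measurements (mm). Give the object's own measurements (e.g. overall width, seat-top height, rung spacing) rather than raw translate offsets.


A single room: four walls, each 2490 mm tall and 191 mm thick, enclosing an outside footprint 4160×5310 mm (x × y), no floor or roof. The front and back walls (−y and +y sides) run the full x-width; the side walls fit between their inner faces. A door opening 807 mm wide and 2002 mm tall is cut through the front wall from the floor up, its −x edge 1207 mm from the wall's −x end.
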